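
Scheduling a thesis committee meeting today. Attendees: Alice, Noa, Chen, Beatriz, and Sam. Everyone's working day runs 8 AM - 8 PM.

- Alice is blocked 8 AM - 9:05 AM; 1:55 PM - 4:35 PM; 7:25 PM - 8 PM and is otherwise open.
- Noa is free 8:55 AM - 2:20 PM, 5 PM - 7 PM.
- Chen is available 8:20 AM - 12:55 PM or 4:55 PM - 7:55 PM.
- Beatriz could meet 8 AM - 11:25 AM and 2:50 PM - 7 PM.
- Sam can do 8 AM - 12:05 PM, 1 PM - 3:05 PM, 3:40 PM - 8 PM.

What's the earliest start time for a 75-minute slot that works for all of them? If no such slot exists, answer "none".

Alice free: 09:05-13:55, 16:35-19:25 (invert busy blocks within the working day).
Noa free: 08:55-14:20, 17:00-19:00.
Chen free: 08:20-12:55, 16:55-19:55.
Beatriz free: 08:00-11:25, 14:50-19:00.
Sam free: 08:00-12:05, 13:00-15:05, 15:40-20:00.
Alice ∩ Noa: 09:05-13:55, 17:00-19:00.
Alice ∩ Noa ∩ Chen: 09:05-12:55, 17:00-19:00.
Alice ∩ Noa ∩ Chen ∩ Beatriz: 09:05-11:25, 17:00-19:00.
Alice ∩ Noa ∩ Chen ∩ Beatriz ∩ Sam: 09:05-11:25, 17:00-19:00.
Those are the intersection windows.
The first common window of at least 75 minutes is 09:05-11:25, so the earliest start is 09:05.

09:05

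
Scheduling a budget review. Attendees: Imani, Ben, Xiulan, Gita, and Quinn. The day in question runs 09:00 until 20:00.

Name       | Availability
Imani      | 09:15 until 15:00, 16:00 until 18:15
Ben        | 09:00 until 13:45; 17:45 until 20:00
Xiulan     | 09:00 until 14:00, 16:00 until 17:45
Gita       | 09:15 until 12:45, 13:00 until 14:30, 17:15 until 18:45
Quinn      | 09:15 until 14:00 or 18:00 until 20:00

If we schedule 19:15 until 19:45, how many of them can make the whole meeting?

Ben and Quinn can make the full 19:15-19:45 slot — that's 2.

2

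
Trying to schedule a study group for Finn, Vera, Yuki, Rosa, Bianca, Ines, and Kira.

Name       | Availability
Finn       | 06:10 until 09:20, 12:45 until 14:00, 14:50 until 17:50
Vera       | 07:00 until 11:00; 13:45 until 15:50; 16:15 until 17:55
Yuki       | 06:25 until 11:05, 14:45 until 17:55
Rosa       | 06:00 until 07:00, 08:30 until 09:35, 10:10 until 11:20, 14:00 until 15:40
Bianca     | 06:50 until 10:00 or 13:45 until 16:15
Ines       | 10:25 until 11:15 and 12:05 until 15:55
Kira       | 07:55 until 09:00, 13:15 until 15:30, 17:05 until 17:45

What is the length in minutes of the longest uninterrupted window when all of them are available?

40

Finn ∩ Vera: 07:00-09:20, 13:45-14:00, 14:50-15:50, 16:15-17:50.
Finn ∩ Vera ∩ Yuki: 07:00-09:20, 14:50-15:50, 16:15-17:50.
Finn ∩ Vera ∩ Yuki ∩ Rosa: 08:30-09:20, 14:50-15:40.
Finn ∩ Vera ∩ Yuki ∩ Rosa ∩ Bianca: 08:30-09:20, 14:50-15:40.
Finn ∩ Vera ∩ Yuki ∩ Rosa ∩ Bianca ∩ Ines: 14:50-15:40.
Finn ∩ Vera ∩ Yuki ∩ Rosa ∩ Bianca ∩ Ines ∩ Kira: 14:50-15:30.
Those are the intersection windows.
The longest is 14:50-15:30 at 40 minutes.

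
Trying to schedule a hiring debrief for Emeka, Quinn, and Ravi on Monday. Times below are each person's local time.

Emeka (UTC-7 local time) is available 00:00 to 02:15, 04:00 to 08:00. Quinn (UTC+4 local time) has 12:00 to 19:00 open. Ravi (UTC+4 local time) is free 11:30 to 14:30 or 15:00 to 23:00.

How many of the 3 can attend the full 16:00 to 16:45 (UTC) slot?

1

Emeka in UTC: 07:00-09:15, 11:00-15:00 (add 7h to convert from UTC-7).
Quinn in UTC: 08:00-15:00 (subtract 4h to convert from UTC+4).
Ravi in UTC: 07:30-10:30, 11:00-19:00 (subtract 4h to convert from UTC+4).
Ravi can make the full 16:00-16:45 slot — that's 1.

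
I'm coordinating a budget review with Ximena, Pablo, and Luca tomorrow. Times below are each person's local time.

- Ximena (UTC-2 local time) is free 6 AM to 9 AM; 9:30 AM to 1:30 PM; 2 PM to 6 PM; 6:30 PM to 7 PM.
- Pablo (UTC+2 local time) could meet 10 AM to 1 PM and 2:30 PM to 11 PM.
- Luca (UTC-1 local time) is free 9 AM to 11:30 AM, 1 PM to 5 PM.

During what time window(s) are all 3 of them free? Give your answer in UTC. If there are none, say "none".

Ximena in UTC: 08:00-11:00, 11:30-15:30, 16:00-20:00, 20:30-21:00 (add 2h to convert from UTC-2).
Pablo in UTC: 08:00-11:00, 12:30-21:00 (subtract 2h to convert from UTC+2).
Luca in UTC: 10:00-12:30, 14:00-18:00 (add 1h to convert from UTC-1).
Ximena ∩ Pablo: 08:00-11:00, 12:30-15:30, 16:00-20:00, 20:30-21:00.
Ximena ∩ Pablo ∩ Luca: 10:00-11:00, 14:00-15:30, 16:00-18:00.

10:00-11:00, 14:00-15:30, 16:00-18:00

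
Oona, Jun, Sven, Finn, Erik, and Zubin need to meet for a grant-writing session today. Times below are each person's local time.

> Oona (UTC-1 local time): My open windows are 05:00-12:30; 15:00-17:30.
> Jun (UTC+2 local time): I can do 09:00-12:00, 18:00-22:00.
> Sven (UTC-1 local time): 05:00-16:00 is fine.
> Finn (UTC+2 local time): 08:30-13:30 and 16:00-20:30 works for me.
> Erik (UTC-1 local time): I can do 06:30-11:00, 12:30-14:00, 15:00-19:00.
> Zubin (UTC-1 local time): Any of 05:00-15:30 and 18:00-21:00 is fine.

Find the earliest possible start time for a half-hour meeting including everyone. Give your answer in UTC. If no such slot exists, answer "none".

07:30

Oona in UTC: 06:00-13:30, 16:00-18:30 (add 1h to convert from UTC-1).
Jun in UTC: 07:00-10:00, 16:00-20:00 (subtract 2h to convert from UTC+2).
Sven in UTC: 06:00-17:00 (add 1h to convert from UTC-1).
Finn in UTC: 06:30-11:30, 14:00-18:30 (subtract 2h to convert from UTC+2).
Erik in UTC: 07:30-12:00, 13:30-15:00, 16:00-20:00 (add 1h to convert from UTC-1).
Zubin in UTC: 06:00-16:30, 19:00-22:00 (add 1h to convert from UTC-1).
Oona ∩ Jun: 07:00-10:00, 16:00-18:30.
Oona ∩ Jun ∩ Sven: 07:00-10:00, 16:00-17:00.
Oona ∩ Jun ∩ Sven ∩ Finn: 07:00-10:00, 16:00-17:00.
Oona ∩ Jun ∩ Sven ∩ Finn ∩ Erik: 07:30-10:00, 16:00-17:00.
Oona ∩ Jun ∩ Sven ∩ Finn ∩ Erik ∩ Zubin: 07:30-10:00, 16:00-16:30.
Those are the intersection windows.
The first common window of at least 30 minutes is 07:30-10:00, so the earliest start is 07:30.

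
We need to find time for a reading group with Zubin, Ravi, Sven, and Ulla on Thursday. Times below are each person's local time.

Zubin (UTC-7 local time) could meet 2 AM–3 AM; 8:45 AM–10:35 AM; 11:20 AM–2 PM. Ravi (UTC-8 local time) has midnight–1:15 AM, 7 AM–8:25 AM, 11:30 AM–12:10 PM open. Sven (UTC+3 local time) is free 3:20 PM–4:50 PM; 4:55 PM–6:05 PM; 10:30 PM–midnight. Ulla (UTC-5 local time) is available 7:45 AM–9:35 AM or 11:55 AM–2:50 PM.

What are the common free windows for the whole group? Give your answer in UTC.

Zubin in UTC: 09:00-10:00, 15:45-17:35, 18:20-21:00 (add 7h to convert from UTC-7).
Ravi in UTC: 08:00-09:15, 15:00-16:25, 19:30-20:10 (add 8h to convert from UTC-8).
Sven in UTC: 12:20-13:50, 13:55-15:05, 19:30-21:00 (subtract 3h to convert from UTC+3).
Ulla in UTC: 12:45-14:35, 16:55-19:50 (add 5h to convert from UTC-5).
Zubin ∩ Ravi: 09:00-09:15, 15:45-16:25, 19:30-20:10.
Zubin ∩ Ravi ∩ Sven: 19:30-20:10.
Zubin ∩ Ravi ∩ Sven ∩ Ulla: 19:30-19:50.

19:30-19:50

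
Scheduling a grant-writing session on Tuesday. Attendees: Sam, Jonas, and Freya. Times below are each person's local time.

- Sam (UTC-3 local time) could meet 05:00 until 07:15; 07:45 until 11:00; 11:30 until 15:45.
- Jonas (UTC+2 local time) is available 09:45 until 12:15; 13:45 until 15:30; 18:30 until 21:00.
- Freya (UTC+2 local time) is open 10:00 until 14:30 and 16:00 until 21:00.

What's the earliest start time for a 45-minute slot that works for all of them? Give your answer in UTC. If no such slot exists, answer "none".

Sam in UTC: 08:00-10:15, 10:45-14:00, 14:30-18:45 (add 3h to convert from UTC-3).
Jonas in UTC: 07:45-10:15, 11:45-13:30, 16:30-19:00 (subtract 2h to convert from UTC+2).
Freya in UTC: 08:00-12:30, 14:00-19:00 (subtract 2h to convert from UTC+2).
Sam ∩ Jonas: 08:00-10:15, 11:45-13:30, 16:30-18:45.
Sam ∩ Jonas ∩ Freya: 08:00-10:15, 11:45-12:30, 16:30-18:45.
So the common availability across everyone is 08:00-10:15, 11:45-12:30, 16:30-18:45.
The first common window of at least 45 minutes is 08:00-10:15, so the earliest start is 08:00.

08:00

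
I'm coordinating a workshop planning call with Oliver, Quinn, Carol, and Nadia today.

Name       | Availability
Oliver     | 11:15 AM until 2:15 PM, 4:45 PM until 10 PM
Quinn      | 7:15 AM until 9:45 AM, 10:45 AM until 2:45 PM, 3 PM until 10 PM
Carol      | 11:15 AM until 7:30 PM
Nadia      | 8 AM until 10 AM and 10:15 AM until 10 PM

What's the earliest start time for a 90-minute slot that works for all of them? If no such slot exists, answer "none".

Oliver ∩ Quinn: 11:15-14:15, 16:45-22:00.
Oliver ∩ Quinn ∩ Carol: 11:15-14:15, 16:45-19:30.
Oliver ∩ Quinn ∩ Carol ∩ Nadia: 11:15-14:15, 16:45-19:30.
Those are the intersection windows.
The first common window of at least 90 minutes is 11:15-14:15, so the earliest start is 11:15.

11:15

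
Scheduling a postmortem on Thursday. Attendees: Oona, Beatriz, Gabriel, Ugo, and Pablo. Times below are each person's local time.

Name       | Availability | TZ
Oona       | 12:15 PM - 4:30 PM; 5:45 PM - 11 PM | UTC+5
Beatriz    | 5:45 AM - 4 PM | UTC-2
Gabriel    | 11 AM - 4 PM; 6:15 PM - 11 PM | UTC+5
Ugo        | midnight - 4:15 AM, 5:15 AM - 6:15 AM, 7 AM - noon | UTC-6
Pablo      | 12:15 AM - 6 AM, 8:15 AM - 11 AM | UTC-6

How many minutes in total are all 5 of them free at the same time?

315

Oona in UTC: 07:15-11:30, 12:45-18:00 (subtract 5h to convert from UTC+5).
Beatriz in UTC: 07:45-18:00 (add 2h to convert from UTC-2).
Gabriel in UTC: 06:00-11:00, 13:15-18:00 (subtract 5h to convert from UTC+5).
Ugo in UTC: 06:00-10:15, 11:15-12:15, 13:00-18:00 (add 6h to convert from UTC-6).
Pablo in UTC: 06:15-12:00, 14:15-17:00 (add 6h to convert from UTC-6).
Oona ∩ Beatriz: 07:45-11:30, 12:45-18:00.
Oona ∩ Beatriz ∩ Gabriel: 07:45-11:00, 13:15-18:00.
Oona ∩ Beatriz ∩ Gabriel ∩ Ugo: 07:45-10:15, 13:15-18:00.
Oona ∩ Beatriz ∩ Gabriel ∩ Ugo ∩ Pablo: 07:45-10:15, 14:15-17:00.
Summing the common windows: 150 + 165 = 315 minutes.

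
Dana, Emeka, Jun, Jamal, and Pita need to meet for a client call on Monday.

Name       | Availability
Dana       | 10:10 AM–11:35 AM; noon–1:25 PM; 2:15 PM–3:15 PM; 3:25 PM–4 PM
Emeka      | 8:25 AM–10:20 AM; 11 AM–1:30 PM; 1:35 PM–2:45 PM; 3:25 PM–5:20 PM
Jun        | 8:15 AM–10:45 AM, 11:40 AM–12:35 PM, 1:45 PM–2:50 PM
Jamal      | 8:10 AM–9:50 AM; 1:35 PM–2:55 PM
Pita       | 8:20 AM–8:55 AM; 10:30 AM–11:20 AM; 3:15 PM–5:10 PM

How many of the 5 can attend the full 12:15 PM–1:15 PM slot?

Dana and Emeka can make the full 12:15-13:15 slot — that's 2.

2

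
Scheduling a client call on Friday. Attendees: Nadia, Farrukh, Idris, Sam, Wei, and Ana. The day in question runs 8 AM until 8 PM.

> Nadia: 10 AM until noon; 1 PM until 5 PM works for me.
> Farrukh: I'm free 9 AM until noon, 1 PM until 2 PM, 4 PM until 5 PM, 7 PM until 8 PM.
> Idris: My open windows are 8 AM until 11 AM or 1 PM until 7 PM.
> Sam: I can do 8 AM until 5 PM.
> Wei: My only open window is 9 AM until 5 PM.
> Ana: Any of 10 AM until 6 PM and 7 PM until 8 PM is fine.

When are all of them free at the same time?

Nadia ∩ Farrukh: 10:00-12:00, 13:00-14:00, 16:00-17:00.
Nadia ∩ Farrukh ∩ Idris: 10:00-11:00, 13:00-14:00, 16:00-17:00.
Nadia ∩ Farrukh ∩ Idris ∩ Sam: 10:00-11:00, 13:00-14:00, 16:00-17:00.
Nadia ∩ Farrukh ∩ Idris ∩ Sam ∩ Wei: 10:00-11:00, 13:00-14:00, 16:00-17:00.
Nadia ∩ Farrukh ∩ Idris ∩ Sam ∩ Wei ∩ Ana: 10:00-11:00, 13:00-14:00, 16:00-17:00.

10:00-11:00, 13:00-14:00, 16:00-17:00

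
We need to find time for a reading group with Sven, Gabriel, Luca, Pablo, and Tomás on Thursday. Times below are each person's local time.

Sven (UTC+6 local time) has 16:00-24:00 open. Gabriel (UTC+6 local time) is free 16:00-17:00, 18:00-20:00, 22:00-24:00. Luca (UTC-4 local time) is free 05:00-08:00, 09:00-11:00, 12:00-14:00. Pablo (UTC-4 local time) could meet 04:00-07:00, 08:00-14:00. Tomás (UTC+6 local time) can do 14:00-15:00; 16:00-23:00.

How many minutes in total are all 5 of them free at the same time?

180

Sven in UTC: 10:00-18:00 (subtract 6h to convert from UTC+6).
Gabriel in UTC: 10:00-11:00, 12:00-14:00, 16:00-18:00 (subtract 6h to convert from UTC+6).
Luca in UTC: 09:00-12:00, 13:00-15:00, 16:00-18:00 (add 4h to convert from UTC-4).
Pablo in UTC: 08:00-11:00, 12:00-18:00 (add 4h to convert from UTC-4).
Tomás in UTC: 08:00-09:00, 10:00-17:00 (subtract 6h to convert from UTC+6).
Sven ∩ Gabriel: 10:00-11:00, 12:00-14:00, 16:00-18:00.
Sven ∩ Gabriel ∩ Luca: 10:00-11:00, 13:00-14:00, 16:00-18:00.
Sven ∩ Gabriel ∩ Luca ∩ Pablo: 10:00-11:00, 13:00-14:00, 16:00-18:00.
Sven ∩ Gabriel ∩ Luca ∩ Pablo ∩ Tomás: 10:00-11:00, 13:00-14:00, 16:00-17:00.
Summing the common windows: 60 + 60 + 60 = 180 minutes.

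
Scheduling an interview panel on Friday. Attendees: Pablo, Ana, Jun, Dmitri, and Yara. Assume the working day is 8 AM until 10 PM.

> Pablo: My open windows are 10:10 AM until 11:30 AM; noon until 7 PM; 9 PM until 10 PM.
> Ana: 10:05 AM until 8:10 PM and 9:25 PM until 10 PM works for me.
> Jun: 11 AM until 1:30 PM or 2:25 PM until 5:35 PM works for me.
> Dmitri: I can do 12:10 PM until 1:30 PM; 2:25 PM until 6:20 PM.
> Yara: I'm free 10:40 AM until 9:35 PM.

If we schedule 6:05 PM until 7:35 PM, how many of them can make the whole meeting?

2

Ana and Yara can make the full 18:05-19:35 slot — that's 2.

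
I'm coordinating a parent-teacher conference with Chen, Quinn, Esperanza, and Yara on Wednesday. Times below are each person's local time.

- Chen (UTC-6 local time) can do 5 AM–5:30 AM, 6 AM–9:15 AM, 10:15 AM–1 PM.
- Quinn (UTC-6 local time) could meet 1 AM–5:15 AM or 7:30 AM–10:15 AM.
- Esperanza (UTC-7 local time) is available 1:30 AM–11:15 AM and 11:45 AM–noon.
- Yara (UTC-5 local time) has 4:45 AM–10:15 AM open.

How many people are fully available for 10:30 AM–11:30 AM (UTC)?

Chen in UTC: 11:00-11:30, 12:00-15:15, 16:15-19:00 (add 6h to convert from UTC-6).
Quinn in UTC: 07:00-11:15, 13:30-16:15 (add 6h to convert from UTC-6).
Esperanza in UTC: 08:30-18:15, 18:45-19:00 (add 7h to convert from UTC-7).
Yara in UTC: 09:45-15:15 (add 5h to convert from UTC-5).
Esperanza and Yara can make the full 10:30-11:30 slot — that's 2.

2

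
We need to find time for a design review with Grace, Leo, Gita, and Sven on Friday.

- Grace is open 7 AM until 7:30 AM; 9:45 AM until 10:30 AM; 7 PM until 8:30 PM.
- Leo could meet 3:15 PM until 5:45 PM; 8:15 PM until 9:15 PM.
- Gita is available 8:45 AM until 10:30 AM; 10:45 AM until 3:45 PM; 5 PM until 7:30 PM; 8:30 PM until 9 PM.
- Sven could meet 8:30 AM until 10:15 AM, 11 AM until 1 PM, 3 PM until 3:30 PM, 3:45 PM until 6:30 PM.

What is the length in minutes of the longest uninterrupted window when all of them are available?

Grace ∩ Leo: 20:15-20:30.
Grace ∩ Leo ∩ Gita: ∅.
Grace ∩ Leo ∩ Gita ∩ Sven: ∅.
There is no time when everyone is free.
No common window exists, so the longest block is 0 minutes.

0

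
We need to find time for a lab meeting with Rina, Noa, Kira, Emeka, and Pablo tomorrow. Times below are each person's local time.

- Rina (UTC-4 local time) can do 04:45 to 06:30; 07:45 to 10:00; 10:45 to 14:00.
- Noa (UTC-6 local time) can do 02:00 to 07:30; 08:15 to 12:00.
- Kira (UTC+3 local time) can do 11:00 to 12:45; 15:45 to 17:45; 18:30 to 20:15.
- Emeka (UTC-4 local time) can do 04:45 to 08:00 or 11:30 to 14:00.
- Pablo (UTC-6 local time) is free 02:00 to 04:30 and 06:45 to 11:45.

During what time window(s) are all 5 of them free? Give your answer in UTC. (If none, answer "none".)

08:45-09:45, 15:30-17:15

Rina in UTC: 08:45-10:30, 11:45-14:00, 14:45-18:00 (add 4h to convert from UTC-4).
Noa in UTC: 08:00-13:30, 14:15-18:00 (add 6h to convert from UTC-6).
Kira in UTC: 08:00-09:45, 12:45-14:45, 15:30-17:15 (subtract 3h to convert from UTC+3).
Emeka in UTC: 08:45-12:00, 15:30-18:00 (add 4h to convert from UTC-4).
Pablo in UTC: 08:00-10:30, 12:45-17:45 (add 6h to convert from UTC-6).
Rina ∩ Noa: 08:45-10:30, 11:45-13:30, 14:45-18:00.
Rina ∩ Noa ∩ Kira: 08:45-09:45, 12:45-13:30, 15:30-17:15.
Rina ∩ Noa ∩ Kira ∩ Emeka: 08:45-09:45, 15:30-17:15.
Rina ∩ Noa ∩ Kira ∩ Emeka ∩ Pablo: 08:45-09:45, 15:30-17:15.
Those are the intersection windows.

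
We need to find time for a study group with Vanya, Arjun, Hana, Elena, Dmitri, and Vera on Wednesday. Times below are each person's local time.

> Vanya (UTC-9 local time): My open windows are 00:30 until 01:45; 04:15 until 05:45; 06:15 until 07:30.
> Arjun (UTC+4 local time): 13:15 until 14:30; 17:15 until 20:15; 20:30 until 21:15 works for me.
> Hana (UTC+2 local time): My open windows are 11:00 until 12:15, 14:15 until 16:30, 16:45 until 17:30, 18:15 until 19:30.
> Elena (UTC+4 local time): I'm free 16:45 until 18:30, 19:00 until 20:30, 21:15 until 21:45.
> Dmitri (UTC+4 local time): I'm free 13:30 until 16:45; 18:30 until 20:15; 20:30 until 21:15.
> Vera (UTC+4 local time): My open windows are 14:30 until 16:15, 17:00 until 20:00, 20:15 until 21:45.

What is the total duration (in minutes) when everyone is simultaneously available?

15

Vanya in UTC: 09:30-10:45, 13:15-14:45, 15:15-16:30 (add 9h to convert from UTC-9).
Arjun in UTC: 09:15-10:30, 13:15-16:15, 16:30-17:15 (subtract 4h to convert from UTC+4).
Hana in UTC: 09:00-10:15, 12:15-14:30, 14:45-15:30, 16:15-17:30 (subtract 2h to convert from UTC+2).
Elena in UTC: 12:45-14:30, 15:00-16:30, 17:15-17:45 (subtract 4h to convert from UTC+4).
Dmitri in UTC: 09:30-12:45, 14:30-16:15, 16:30-17:15 (subtract 4h to convert from UTC+4).
Vera in UTC: 10:30-12:15, 13:00-16:00, 16:15-17:45 (subtract 4h to convert from UTC+4).
Vanya ∩ Arjun: 09:30-10:30, 13:15-14:45, 15:15-16:15.
Vanya ∩ Arjun ∩ Hana: 09:30-10:15, 13:15-14:30, 15:15-15:30.
Vanya ∩ Arjun ∩ Hana ∩ Elena: 13:15-14:30, 15:15-15:30.
Vanya ∩ Arjun ∩ Hana ∩ Elena ∩ Dmitri: 15:15-15:30.
Vanya ∩ Arjun ∩ Hana ∩ Elena ∩ Dmitri ∩ Vera: 15:15-15:30.
That's a single block of 15 minutes.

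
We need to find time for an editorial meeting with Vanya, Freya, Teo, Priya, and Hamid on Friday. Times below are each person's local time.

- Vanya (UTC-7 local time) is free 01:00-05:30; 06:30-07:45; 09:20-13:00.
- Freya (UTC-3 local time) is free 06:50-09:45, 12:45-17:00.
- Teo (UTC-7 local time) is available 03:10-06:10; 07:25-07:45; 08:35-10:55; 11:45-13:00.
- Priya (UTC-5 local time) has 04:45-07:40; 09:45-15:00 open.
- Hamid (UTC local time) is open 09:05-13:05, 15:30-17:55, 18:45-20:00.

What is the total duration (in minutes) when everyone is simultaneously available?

Vanya in UTC: 08:00-12:30, 13:30-14:45, 16:20-20:00 (add 7h to convert from UTC-7).
Freya in UTC: 09:50-12:45, 15:45-20:00 (add 3h to convert from UTC-3).
Teo in UTC: 10:10-13:10, 14:25-14:45, 15:35-17:55, 18:45-20:00 (add 7h to convert from UTC-7).
Priya in UTC: 09:45-12:40, 14:45-20:00 (add 5h to convert from UTC-5).
Hamid in UTC: 09:05-13:05, 15:30-17:55, 18:45-20:00.
Vanya ∩ Freya: 09:50-12:30, 16:20-20:00.
Vanya ∩ Freya ∩ Teo: 10:10-12:30, 16:20-17:55, 18:45-20:00.
Vanya ∩ Freya ∩ Teo ∩ Priya: 10:10-12:30, 16:20-17:55, 18:45-20:00.
Vanya ∩ Freya ∩ Teo ∩ Priya ∩ Hamid: 10:10-12:30, 16:20-17:55, 18:45-20:00.
Summing the common windows: 140 + 95 + 75 = 310 minutes.

310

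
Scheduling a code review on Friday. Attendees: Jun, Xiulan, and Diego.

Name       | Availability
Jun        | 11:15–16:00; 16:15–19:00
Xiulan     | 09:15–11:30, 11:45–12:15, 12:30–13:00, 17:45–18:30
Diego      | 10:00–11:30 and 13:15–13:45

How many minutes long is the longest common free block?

15

Jun ∩ Xiulan: 11:15-11:30, 11:45-12:15, 12:30-13:00, 17:45-18:30.
Jun ∩ Xiulan ∩ Diego: 11:15-11:30.
The longest is 11:15-11:30 at 15 minutes.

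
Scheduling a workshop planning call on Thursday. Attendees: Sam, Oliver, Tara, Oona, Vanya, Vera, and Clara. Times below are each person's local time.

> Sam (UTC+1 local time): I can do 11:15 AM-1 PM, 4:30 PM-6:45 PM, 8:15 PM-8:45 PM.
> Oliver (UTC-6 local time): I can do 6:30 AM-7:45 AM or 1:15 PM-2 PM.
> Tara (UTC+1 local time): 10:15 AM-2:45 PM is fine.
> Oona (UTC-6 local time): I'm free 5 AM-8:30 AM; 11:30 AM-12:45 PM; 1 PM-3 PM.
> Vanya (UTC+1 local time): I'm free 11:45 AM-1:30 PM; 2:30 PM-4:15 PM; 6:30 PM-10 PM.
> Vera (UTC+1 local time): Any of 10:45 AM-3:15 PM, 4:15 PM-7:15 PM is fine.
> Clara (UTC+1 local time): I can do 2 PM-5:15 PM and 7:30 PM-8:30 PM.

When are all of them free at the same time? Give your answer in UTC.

Sam in UTC: 10:15-12:00, 15:30-17:45, 19:15-19:45 (subtract 1h to convert from UTC+1).
Oliver in UTC: 12:30-13:45, 19:15-20:00 (add 6h to convert from UTC-6).
Tara in UTC: 09:15-13:45 (subtract 1h to convert from UTC+1).
Oona in UTC: 11:00-14:30, 17:30-18:45, 19:00-21:00 (add 6h to convert from UTC-6).
Vanya in UTC: 10:45-12:30, 13:30-15:15, 17:30-21:00 (subtract 1h to convert from UTC+1).
Vera in UTC: 09:45-14:15, 15:15-18:15 (subtract 1h to convert from UTC+1).
Clara in UTC: 13:00-16:15, 18:30-19:30 (subtract 1h to convert from UTC+1).
Sam ∩ Oliver: 19:15-19:45.
Sam ∩ Oliver ∩ Tara: ∅.
Sam ∩ Oliver ∩ Tara ∩ Oona: ∅.
Sam ∩ Oliver ∩ Tara ∩ Oona ∩ Vanya: ∅.
Sam ∩ Oliver ∩ Tara ∩ Oona ∩ Vanya ∩ Vera: ∅.
Sam ∩ Oliver ∩ Tara ∩ Oona ∩ Vanya ∩ Vera ∩ Clara: ∅.
There is no time when everyone is free.

none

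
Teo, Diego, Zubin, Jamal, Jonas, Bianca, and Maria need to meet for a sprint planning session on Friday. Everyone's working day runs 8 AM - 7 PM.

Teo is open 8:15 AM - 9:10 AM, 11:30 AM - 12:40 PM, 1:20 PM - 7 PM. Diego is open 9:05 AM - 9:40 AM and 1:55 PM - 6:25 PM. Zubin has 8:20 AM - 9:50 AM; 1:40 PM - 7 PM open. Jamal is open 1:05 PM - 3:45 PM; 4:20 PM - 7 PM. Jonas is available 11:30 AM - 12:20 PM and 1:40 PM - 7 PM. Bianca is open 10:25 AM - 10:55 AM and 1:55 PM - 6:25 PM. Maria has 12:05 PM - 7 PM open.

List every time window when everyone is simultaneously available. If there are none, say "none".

13:55-15:45, 16:20-18:25

Teo ∩ Diego: 09:05-09:10, 13:55-18:25.
Teo ∩ Diego ∩ Zubin: 09:05-09:10, 13:55-18:25.
Teo ∩ Diego ∩ Zubin ∩ Jamal: 13:55-15:45, 16:20-18:25.
Teo ∩ Diego ∩ Zubin ∩ Jamal ∩ Jonas: 13:55-15:45, 16:20-18:25.
Teo ∩ Diego ∩ Zubin ∩ Jamal ∩ Jonas ∩ Bianca: 13:55-15:45, 16:20-18:25.
Teo ∩ Diego ∩ Zubin ∩ Jamal ∩ Jonas ∩ Bianca ∩ Maria: 13:55-15:45, 16:20-18:25.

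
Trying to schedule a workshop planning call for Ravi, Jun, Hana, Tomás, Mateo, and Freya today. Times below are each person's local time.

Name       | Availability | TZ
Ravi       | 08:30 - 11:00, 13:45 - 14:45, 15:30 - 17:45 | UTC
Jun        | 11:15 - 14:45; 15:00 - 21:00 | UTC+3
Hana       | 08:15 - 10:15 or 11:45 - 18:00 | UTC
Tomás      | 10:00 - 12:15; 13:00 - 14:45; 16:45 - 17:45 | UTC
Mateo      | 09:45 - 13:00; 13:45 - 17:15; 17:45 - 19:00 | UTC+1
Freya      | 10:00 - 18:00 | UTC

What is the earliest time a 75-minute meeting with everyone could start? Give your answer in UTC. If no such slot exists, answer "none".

none

Ravi in UTC: 08:30-11:00, 13:45-14:45, 15:30-17:45.
Jun in UTC: 08:15-11:45, 12:00-18:00 (subtract 3h to convert from UTC+3).
Hana in UTC: 08:15-10:15, 11:45-18:00.
Tomás in UTC: 10:00-12:15, 13:00-14:45, 16:45-17:45.
Mateo in UTC: 08:45-12:00, 12:45-16:15, 16:45-18:00 (subtract 1h to convert from UTC+1).
Freya in UTC: 10:00-18:00.
Ravi ∩ Jun: 08:30-11:00, 13:45-14:45, 15:30-17:45.
Ravi ∩ Jun ∩ Hana: 08:30-10:15, 13:45-14:45, 15:30-17:45.
Ravi ∩ Jun ∩ Hana ∩ Tomás: 10:00-10:15, 13:45-14:45, 16:45-17:45.
Ravi ∩ Jun ∩ Hana ∩ Tomás ∩ Mateo: 10:00-10:15, 13:45-14:45, 16:45-17:45.
Ravi ∩ Jun ∩ Hana ∩ Tomás ∩ Mateo ∩ Freya: 10:00-10:15, 13:45-14:45, 16:45-17:45.
No common window is at least 75 minutes long.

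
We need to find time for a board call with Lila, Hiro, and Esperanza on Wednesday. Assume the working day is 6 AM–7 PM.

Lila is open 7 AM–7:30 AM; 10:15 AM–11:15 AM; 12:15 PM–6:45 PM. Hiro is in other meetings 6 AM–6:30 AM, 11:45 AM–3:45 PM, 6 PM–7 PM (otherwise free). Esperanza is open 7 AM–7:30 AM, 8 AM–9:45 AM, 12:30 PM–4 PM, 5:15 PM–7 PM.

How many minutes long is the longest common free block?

45

Lila free: 07:00-07:30, 10:15-11:15, 12:15-18:45.
Hiro free: 06:30-11:45, 15:45-18:00 (invert busy blocks within the working day).
Esperanza free: 07:00-07:30, 08:00-09:45, 12:30-16:00, 17:15-19:00.
Lila ∩ Hiro: 07:00-07:30, 10:15-11:15, 15:45-18:00.
Lila ∩ Hiro ∩ Esperanza: 07:00-07:30, 15:45-16:00, 17:15-18:00.
The longest is 17:15-18:00 at 45 minutes.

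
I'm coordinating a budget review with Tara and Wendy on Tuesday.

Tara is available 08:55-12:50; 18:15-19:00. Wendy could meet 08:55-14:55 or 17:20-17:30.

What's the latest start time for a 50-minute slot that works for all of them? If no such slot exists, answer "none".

Tara ∩ Wendy: 08:55-12:50.
The last common window of at least 50 minutes is 08:55-12:50; a 50-minute meeting can start as late as 12:00 and still end by 12:50.

12:00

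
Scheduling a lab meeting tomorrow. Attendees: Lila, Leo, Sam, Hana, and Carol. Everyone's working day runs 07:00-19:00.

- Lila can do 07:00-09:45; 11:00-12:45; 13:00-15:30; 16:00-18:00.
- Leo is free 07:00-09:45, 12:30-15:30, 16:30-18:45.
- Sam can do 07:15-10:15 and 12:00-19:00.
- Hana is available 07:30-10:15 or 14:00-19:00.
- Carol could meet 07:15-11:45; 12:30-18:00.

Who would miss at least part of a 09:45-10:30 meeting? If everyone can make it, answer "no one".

Lila: not fully free for 09:45-10:30. Leo: not fully free for 09:45-10:30. Sam: not fully free for 09:45-10:30. Hana: not fully free for 09:45-10:30. Carol: free for 09:45-10:30.

Hana, Leo, Lila, Sam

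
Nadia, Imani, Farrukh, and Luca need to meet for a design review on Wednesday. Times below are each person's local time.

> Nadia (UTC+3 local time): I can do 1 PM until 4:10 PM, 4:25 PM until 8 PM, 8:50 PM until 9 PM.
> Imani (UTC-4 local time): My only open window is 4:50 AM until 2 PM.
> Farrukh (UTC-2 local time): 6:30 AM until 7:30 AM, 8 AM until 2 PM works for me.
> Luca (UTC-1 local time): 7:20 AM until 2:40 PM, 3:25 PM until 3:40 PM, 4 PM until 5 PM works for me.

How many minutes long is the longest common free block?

Nadia in UTC: 10:00-13:10, 13:25-17:00, 17:50-18:00 (subtract 3h to convert from UTC+3).
Imani in UTC: 08:50-18:00 (add 4h to convert from UTC-4).
Farrukh in UTC: 08:30-09:30, 10:00-16:00 (add 2h to convert from UTC-2).
Luca in UTC: 08:20-15:40, 16:25-16:40, 17:00-18:00 (add 1h to convert from UTC-1).
Nadia ∩ Imani: 10:00-13:10, 13:25-17:00, 17:50-18:00.
Nadia ∩ Imani ∩ Farrukh: 10:00-13:10, 13:25-16:00.
Nadia ∩ Imani ∩ Farrukh ∩ Luca: 10:00-13:10, 13:25-15:40.
The longest is 10:00-13:10 at 190 minutes.

190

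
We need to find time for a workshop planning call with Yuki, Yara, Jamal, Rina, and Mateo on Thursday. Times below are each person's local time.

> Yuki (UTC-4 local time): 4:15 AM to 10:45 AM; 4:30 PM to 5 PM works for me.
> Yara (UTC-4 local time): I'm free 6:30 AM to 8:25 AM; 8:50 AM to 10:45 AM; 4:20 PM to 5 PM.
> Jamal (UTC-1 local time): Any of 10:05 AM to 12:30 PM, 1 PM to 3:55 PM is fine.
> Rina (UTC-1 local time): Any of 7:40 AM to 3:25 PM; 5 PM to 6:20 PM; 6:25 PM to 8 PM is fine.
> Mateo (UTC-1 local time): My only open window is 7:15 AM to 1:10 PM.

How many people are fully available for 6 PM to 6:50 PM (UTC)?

Yuki in UTC: 08:15-14:45, 20:30-21:00 (add 4h to convert from UTC-4).
Yara in UTC: 10:30-12:25, 12:50-14:45, 20:20-21:00 (add 4h to convert from UTC-4).
Jamal in UTC: 11:05-13:30, 14:00-16:55 (add 1h to convert from UTC-1).
Rina in UTC: 08:40-16:25, 18:00-19:20, 19:25-21:00 (add 1h to convert from UTC-1).
Mateo in UTC: 08:15-14:10 (add 1h to convert from UTC-1).
Rina can make the full 18:00-18:50 slot — that's 1.

1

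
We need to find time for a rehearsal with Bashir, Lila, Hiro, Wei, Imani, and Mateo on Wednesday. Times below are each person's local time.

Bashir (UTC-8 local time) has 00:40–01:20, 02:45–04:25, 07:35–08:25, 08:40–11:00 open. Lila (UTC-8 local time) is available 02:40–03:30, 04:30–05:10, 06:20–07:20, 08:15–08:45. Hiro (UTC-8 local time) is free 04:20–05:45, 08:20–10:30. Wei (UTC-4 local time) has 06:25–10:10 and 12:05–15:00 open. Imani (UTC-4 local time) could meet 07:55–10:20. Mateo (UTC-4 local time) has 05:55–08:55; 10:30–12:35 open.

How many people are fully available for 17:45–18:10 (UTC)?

3

Bashir in UTC: 08:40-09:20, 10:45-12:25, 15:35-16:25, 16:40-19:00 (add 8h to convert from UTC-8).
Lila in UTC: 10:40-11:30, 12:30-13:10, 14:20-15:20, 16:15-16:45 (add 8h to convert from UTC-8).
Hiro in UTC: 12:20-13:45, 16:20-18:30 (add 8h to convert from UTC-8).
Wei in UTC: 10:25-14:10, 16:05-19:00 (add 4h to convert from UTC-4).
Imani in UTC: 11:55-14:20 (add 4h to convert from UTC-4).
Mateo in UTC: 09:55-12:55, 14:30-16:35 (add 4h to convert from UTC-4).
Bashir, Hiro, and Wei can make the full 17:45-18:10 slot — that's 3.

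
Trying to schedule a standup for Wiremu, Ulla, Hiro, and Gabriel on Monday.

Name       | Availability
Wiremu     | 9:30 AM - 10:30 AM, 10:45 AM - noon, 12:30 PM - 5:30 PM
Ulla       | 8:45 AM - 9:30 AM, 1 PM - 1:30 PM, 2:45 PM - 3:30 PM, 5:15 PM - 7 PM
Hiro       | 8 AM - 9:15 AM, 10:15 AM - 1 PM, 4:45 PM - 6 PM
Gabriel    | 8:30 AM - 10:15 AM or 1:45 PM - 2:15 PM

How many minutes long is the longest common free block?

Wiremu ∩ Ulla: 13:00-13:30, 14:45-15:30, 17:15-17:30.
Wiremu ∩ Ulla ∩ Hiro: 17:15-17:30.
Wiremu ∩ Ulla ∩ Hiro ∩ Gabriel: ∅.
There is no time when everyone is free.
No common window exists, so the longest block is 0 minutes.

0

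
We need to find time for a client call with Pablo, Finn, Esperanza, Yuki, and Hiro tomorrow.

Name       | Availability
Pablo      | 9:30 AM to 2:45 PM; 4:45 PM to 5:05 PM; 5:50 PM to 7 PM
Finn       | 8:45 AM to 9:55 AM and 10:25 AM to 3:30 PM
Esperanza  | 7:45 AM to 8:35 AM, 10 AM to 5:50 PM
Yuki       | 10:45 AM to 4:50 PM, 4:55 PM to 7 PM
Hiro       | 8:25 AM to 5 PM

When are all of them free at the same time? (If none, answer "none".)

10:45-14:45

Pablo ∩ Finn: 09:30-09:55, 10:25-14:45.
Pablo ∩ Finn ∩ Esperanza: 10:25-14:45.
Pablo ∩ Finn ∩ Esperanza ∩ Yuki: 10:45-14:45.
Pablo ∩ Finn ∩ Esperanza ∩ Yuki ∩ Hiro: 10:45-14:45.
Those are the intersection windows.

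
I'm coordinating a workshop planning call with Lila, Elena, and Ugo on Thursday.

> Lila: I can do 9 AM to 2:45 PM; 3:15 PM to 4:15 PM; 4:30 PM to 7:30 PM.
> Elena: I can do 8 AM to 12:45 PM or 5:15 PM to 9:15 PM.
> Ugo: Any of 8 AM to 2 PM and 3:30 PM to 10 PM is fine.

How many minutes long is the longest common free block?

225

Lila ∩ Elena: 09:00-12:45, 17:15-19:30.
Lila ∩ Elena ∩ Ugo: 09:00-12:45, 17:15-19:30.
So the common availability across everyone is 09:00-12:45, 17:15-19:30.
The longest is 09:00-12:45 at 225 minutes.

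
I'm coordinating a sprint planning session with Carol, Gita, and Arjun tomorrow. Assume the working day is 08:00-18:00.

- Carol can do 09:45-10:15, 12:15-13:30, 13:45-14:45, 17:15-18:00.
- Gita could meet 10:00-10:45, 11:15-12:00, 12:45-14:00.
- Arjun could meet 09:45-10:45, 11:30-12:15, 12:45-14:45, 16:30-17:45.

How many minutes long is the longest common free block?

Carol ∩ Gita: 10:00-10:15, 12:45-13:30, 13:45-14:00.
Carol ∩ Gita ∩ Arjun: 10:00-10:15, 12:45-13:30, 13:45-14:00.
The longest is 12:45-13:30 at 45 minutes.

45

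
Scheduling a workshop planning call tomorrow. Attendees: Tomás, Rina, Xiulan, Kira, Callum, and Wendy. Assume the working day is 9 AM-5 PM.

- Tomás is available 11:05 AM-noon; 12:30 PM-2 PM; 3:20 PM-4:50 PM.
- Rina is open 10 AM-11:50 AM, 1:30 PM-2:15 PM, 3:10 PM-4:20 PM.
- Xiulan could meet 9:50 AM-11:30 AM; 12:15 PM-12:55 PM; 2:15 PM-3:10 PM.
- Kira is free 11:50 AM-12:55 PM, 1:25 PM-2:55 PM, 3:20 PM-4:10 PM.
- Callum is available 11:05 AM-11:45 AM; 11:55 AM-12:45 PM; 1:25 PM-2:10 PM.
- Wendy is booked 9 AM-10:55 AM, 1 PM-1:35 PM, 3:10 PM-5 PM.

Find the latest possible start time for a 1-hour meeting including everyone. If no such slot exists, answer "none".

Tomás free: 11:05-12:00, 12:30-14:00, 15:20-16:50.
Rina free: 10:00-11:50, 13:30-14:15, 15:10-16:20.
Xiulan free: 09:50-11:30, 12:15-12:55, 14:15-15:10.
Kira free: 11:50-12:55, 13:25-14:55, 15:20-16:10.
Callum free: 11:05-11:45, 11:55-12:45, 13:25-14:10.
Wendy free: 10:55-13:00, 13:35-15:10 (invert busy blocks within the working day).
Tomás ∩ Rina: 11:05-11:50, 13:30-14:00, 15:20-16:20.
Tomás ∩ Rina ∩ Xiulan: 11:05-11:30.
Tomás ∩ Rina ∩ Xiulan ∩ Kira: ∅.
Tomás ∩ Rina ∩ Xiulan ∩ Kira ∩ Callum: ∅.
Tomás ∩ Rina ∩ Xiulan ∩ Kira ∩ Callum ∩ Wendy: ∅.
There is no time when everyone is free.
No common window is at least 60 minutes long.

none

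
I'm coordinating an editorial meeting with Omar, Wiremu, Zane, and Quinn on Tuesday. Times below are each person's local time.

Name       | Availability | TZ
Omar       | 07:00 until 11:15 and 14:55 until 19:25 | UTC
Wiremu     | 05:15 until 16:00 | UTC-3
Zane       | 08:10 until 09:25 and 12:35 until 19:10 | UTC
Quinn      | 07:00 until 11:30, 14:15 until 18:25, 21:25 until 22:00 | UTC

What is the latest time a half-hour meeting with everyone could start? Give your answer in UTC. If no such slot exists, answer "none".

Omar in UTC: 07:00-11:15, 14:55-19:25.
Wiremu in UTC: 08:15-19:00 (add 3h to convert from UTC-3).
Zane in UTC: 08:10-09:25, 12:35-19:10.
Quinn in UTC: 07:00-11:30, 14:15-18:25, 21:25-22:00.
Omar ∩ Wiremu: 08:15-11:15, 14:55-19:00.
Omar ∩ Wiremu ∩ Zane: 08:15-09:25, 14:55-19:00.
Omar ∩ Wiremu ∩ Zane ∩ Quinn: 08:15-09:25, 14:55-18:25.
The last common window of at least 30 minutes is 14:55-18:25; a 30-minute meeting can start as late as 17:55 and still end by 18:25.

17:55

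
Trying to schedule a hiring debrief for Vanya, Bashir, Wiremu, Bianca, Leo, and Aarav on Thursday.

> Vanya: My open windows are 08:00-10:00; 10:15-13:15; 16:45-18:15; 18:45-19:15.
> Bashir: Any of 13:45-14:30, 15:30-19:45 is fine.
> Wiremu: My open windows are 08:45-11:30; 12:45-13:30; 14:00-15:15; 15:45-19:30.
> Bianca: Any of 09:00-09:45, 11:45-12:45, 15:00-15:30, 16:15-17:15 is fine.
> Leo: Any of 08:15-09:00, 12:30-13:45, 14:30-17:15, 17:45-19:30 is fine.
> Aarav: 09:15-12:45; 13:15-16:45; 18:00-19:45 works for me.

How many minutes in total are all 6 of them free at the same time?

0

Vanya ∩ Bashir: 16:45-18:15, 18:45-19:15.
Vanya ∩ Bashir ∩ Wiremu: 16:45-18:15, 18:45-19:15.
Vanya ∩ Bashir ∩ Wiremu ∩ Bianca: 16:45-17:15.
Vanya ∩ Bashir ∩ Wiremu ∩ Bianca ∩ Leo: 16:45-17:15.
Vanya ∩ Bashir ∩ Wiremu ∩ Bianca ∩ Leo ∩ Aarav: ∅.
There is no time when everyone is free.
There is no common window, so the total is 0 minutes.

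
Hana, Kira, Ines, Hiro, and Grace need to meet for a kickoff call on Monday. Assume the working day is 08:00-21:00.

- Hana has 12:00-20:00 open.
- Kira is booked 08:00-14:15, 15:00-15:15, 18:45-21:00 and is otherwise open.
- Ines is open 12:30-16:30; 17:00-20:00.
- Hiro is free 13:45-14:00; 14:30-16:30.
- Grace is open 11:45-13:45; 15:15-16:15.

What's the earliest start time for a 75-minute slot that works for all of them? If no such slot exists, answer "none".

none

Hana free: 12:00-20:00.
Kira free: 14:15-15:00, 15:15-18:45 (invert busy blocks within the working day).
Ines free: 12:30-16:30, 17:00-20:00.
Hiro free: 13:45-14:00, 14:30-16:30.
Grace free: 11:45-13:45, 15:15-16:15.
Hana ∩ Kira: 14:15-15:00, 15:15-18:45.
Hana ∩ Kira ∩ Ines: 14:15-15:00, 15:15-16:30, 17:00-18:45.
Hana ∩ Kira ∩ Ines ∩ Hiro: 14:30-15:00, 15:15-16:30.
Hana ∩ Kira ∩ Ines ∩ Hiro ∩ Grace: 15:15-16:15.
So the common availability across everyone is 15:15-16:15.
No common window is at least 75 minutes long.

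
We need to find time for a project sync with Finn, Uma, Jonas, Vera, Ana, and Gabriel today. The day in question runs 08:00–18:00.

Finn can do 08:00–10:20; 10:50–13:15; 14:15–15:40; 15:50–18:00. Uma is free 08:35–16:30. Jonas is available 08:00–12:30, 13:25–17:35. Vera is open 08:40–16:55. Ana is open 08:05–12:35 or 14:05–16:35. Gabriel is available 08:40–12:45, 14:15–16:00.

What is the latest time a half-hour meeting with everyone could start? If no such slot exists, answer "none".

Finn ∩ Uma: 08:35-10:20, 10:50-13:15, 14:15-15:40, 15:50-16:30.
Finn ∩ Uma ∩ Jonas: 08:35-10:20, 10:50-12:30, 14:15-15:40, 15:50-16:30.
Finn ∩ Uma ∩ Jonas ∩ Vera: 08:40-10:20, 10:50-12:30, 14:15-15:40, 15:50-16:30.
Finn ∩ Uma ∩ Jonas ∩ Vera ∩ Ana: 08:40-10:20, 10:50-12:30, 14:15-15:40, 15:50-16:30.
Finn ∩ Uma ∩ Jonas ∩ Vera ∩ Ana ∩ Gabriel: 08:40-10:20, 10:50-12:30, 14:15-15:40, 15:50-16:00.
So the common availability across everyone is 08:40-10:20, 10:50-12:30, 14:15-15:40, 15:50-16:00.
The last common window of at least 30 minutes is 14:15-15:40; a 30-minute meeting can start as late as 15:10 and still end by 15:40.

15:10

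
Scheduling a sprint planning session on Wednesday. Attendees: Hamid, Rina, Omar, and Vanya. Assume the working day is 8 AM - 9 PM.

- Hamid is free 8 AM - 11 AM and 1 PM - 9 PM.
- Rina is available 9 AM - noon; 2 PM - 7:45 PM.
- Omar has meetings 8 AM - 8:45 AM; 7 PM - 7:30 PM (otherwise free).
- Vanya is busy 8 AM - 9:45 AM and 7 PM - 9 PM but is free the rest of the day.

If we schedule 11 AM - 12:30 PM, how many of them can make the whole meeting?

2

Hamid free: 08:00-11:00, 13:00-21:00.
Rina free: 09:00-12:00, 14:00-19:45.
Omar free: 08:45-19:00, 19:30-21:00 (invert busy blocks within the working day).
Vanya free: 09:45-19:00 (invert busy blocks within the working day).
Omar and Vanya can make the full 11:00-12:30 slot — that's 2.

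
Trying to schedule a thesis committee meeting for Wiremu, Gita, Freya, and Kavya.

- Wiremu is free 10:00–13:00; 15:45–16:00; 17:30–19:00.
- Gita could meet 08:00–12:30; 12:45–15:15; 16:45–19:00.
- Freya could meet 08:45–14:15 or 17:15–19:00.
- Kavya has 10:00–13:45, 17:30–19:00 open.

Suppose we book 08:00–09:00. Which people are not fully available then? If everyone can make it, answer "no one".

Wiremu: not fully free for 08:00-09:00. Gita: free for 08:00-09:00. Freya: not fully free for 08:00-09:00. Kavya: not fully free for 08:00-09:00.

Freya, Kavya, Wiremu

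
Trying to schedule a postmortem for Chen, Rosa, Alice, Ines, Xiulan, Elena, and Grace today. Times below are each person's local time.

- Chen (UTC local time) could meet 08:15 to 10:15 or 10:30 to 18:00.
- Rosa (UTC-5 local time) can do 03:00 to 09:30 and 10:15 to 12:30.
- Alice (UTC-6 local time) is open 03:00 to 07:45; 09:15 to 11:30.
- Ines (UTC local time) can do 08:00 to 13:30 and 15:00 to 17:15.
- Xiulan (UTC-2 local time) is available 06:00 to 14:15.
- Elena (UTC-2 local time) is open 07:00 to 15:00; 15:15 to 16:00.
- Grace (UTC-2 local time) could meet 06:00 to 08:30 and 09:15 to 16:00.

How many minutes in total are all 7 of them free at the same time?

270

Chen in UTC: 08:15-10:15, 10:30-18:00.
Rosa in UTC: 08:00-14:30, 15:15-17:30 (add 5h to convert from UTC-5).
Alice in UTC: 09:00-13:45, 15:15-17:30 (add 6h to convert from UTC-6).
Ines in UTC: 08:00-13:30, 15:00-17:15.
Xiulan in UTC: 08:00-16:15 (add 2h to convert from UTC-2).
Elena in UTC: 09:00-17:00, 17:15-18:00 (add 2h to convert from UTC-2).
Grace in UTC: 08:00-10:30, 11:15-18:00 (add 2h to convert from UTC-2).
Chen ∩ Rosa: 08:15-10:15, 10:30-14:30, 15:15-17:30.
Chen ∩ Rosa ∩ Alice: 09:00-10:15, 10:30-13:45, 15:15-17:30.
Chen ∩ Rosa ∩ Alice ∩ Ines: 09:00-10:15, 10:30-13:30, 15:15-17:15.
Chen ∩ Rosa ∩ Alice ∩ Ines ∩ Xiulan: 09:00-10:15, 10:30-13:30, 15:15-16:15.
Chen ∩ Rosa ∩ Alice ∩ Ines ∩ Xiulan ∩ Elena: 09:00-10:15, 10:30-13:30, 15:15-16:15.
Chen ∩ Rosa ∩ Alice ∩ Ines ∩ Xiulan ∩ Elena ∩ Grace: 09:00-10:15, 11:15-13:30, 15:15-16:15.
Summing the common windows: 75 + 135 + 60 = 270 minutes.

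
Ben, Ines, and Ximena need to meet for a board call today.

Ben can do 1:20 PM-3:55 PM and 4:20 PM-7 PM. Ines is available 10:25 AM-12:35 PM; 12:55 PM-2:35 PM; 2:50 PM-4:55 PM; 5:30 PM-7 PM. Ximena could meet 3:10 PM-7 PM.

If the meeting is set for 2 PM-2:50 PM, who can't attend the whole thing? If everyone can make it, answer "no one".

Ben: free for 14:00-14:50. Ines: not fully free for 14:00-14:50. Ximena: not fully free for 14:00-14:50.

Ines, Ximena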